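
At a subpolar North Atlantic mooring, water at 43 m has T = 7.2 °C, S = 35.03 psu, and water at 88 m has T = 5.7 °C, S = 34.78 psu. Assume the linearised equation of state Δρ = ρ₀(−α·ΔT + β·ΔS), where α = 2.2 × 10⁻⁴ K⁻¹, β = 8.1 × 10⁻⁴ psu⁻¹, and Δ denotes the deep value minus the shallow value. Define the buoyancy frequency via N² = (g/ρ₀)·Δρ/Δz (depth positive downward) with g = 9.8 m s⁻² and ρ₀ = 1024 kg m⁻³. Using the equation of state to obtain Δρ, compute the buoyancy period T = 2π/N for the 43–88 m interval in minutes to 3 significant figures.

ΔT = -1.5 K, ΔS = -0.25 psu (deep − shallow).
Δρ/ρ₀ = −αΔT + βΔS = 3.30 × 10⁻⁴ − 2.025 × 10⁻⁴ = 1.275 × 10⁻⁴, so Δρ ≈ 0.1306 kg m⁻³.
N² = (g/ρ₀)·Δρ/Δz = g·(Δρ/ρ₀)/Δz = 9.8 × 1.275 × 10⁻⁴ / 45 = 2.7767 × 10⁻⁵ s⁻².
N = √(2.7767 × 10⁻⁵) = 5.2694 × 10⁻³ rad s⁻¹ → T = 2π/N = 1.1924 × 10³ s = 19.873 min ≈ 19.9 min.

19.9 min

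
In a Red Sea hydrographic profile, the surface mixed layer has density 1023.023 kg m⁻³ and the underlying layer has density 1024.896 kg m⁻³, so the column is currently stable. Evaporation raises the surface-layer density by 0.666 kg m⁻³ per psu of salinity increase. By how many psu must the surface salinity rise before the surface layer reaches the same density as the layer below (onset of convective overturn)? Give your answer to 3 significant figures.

2.81 psu

Density deficit of the surface layer: 1024.896 − 1023.023 = 1.873 kg m⁻³.
Required change = 1.873 / 0.666 = 2.81 psu.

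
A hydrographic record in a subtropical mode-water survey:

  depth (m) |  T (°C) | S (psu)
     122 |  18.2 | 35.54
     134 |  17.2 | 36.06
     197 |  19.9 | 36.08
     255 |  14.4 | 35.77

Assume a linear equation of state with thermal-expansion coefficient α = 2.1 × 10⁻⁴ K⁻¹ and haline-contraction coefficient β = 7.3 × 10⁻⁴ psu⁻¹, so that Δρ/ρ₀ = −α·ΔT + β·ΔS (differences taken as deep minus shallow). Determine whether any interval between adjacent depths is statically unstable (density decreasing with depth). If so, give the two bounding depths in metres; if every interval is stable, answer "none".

Evaluate Δρ/ρ₀ = −αΔT + βΔS across each adjacent pair:
  122–134 m: −αΔT+βΔS = −(2.1 × 10⁻⁴)(-1.0)+(7.3 × 10⁻⁴)(+0.52) = 5.9 × 10⁻⁴ → stable
  134–197 m: −αΔT+βΔS = −(2.1 × 10⁻⁴)(+2.7)+(7.3 × 10⁻⁴)(+0.02) = -5.5 × 10⁻⁴ → UNSTABLE
  197–255 m: −αΔT+βΔS = −(2.1 × 10⁻⁴)(-5.5)+(7.3 × 10⁻⁴)(-0.31) = 9.3 × 10⁻⁴ → stable
The 134–197 m interval has Δρ < 0: lighter water underlies denser water.

134–197 m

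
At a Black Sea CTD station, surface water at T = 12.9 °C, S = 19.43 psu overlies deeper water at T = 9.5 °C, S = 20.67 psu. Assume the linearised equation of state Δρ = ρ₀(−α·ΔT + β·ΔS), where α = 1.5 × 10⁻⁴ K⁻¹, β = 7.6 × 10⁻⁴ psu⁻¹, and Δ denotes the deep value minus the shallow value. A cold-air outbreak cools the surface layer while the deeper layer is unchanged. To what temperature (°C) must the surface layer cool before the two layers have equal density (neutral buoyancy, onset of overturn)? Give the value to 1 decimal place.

3.2 °C

Neutral buoyancy requires Δρ = 0, i.e. −α(T_deep − T_surf′) + β(S_deep − S_surf) = 0.
T_surf′ = T_deep − (β/α)·ΔS = 9.5 − (7.6 × 10⁻⁴/1.5 × 10⁻⁴)·(+1.24) = 3.217 °C.
Cooling required: 12.9 − (3.217) = 9.683 °C.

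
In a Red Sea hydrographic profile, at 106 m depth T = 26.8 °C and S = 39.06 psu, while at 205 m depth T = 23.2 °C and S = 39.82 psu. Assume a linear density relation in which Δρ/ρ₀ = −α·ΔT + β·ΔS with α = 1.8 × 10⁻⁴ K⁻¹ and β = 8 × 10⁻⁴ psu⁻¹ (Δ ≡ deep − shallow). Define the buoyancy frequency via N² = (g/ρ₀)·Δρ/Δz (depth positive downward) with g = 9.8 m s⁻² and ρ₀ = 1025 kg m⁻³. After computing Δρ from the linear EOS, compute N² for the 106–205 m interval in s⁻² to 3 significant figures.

1.24 × 10⁻⁴ s⁻²

ΔT = -3.6 K, ΔS = +0.76 psu (deep − shallow).
Δρ/ρ₀ = −αΔT + βΔS = 6.48 × 10⁻⁴ + 6.08 × 10⁻⁴ = 1.256 × 10⁻³, so Δρ ≈ 1.287 kg m⁻³.
N² = (g/ρ₀)·Δρ/Δz = g·(Δρ/ρ₀)/Δz = 9.8 × 1.256 × 10⁻³ / 99 = 1.2433 × 10⁻⁴ s⁻² ≈ 1.24 × 10⁻⁴ s⁻².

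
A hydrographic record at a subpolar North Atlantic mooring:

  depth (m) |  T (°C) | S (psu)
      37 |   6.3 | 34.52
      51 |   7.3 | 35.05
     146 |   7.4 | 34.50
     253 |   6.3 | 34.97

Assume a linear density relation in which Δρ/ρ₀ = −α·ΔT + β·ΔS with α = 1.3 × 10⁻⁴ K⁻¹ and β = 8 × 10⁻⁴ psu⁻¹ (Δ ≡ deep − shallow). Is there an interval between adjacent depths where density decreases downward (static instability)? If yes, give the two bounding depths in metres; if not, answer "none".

Evaluate Δρ/ρ₀ = −αΔT + βΔS across each adjacent pair:
  37–51 m: −αΔT+βΔS = −(1.3 × 10⁻⁴)(+1.0)+(8 × 10⁻⁴)(+0.53) = 2.9 × 10⁻⁴ → stable
  51–146 m: −αΔT+βΔS = −(1.3 × 10⁻⁴)(+0.1)+(8 × 10⁻⁴)(-0.55) = -4.5 × 10⁻⁴ → UNSTABLE
  146–253 m: −αΔT+βΔS = −(1.3 × 10⁻⁴)(-1.1)+(8 × 10⁻⁴)(+0.47) = 5.2 × 10⁻⁴ → stable
The 51–146 m interval has Δρ < 0: lighter water underlies denser water.

51–146 m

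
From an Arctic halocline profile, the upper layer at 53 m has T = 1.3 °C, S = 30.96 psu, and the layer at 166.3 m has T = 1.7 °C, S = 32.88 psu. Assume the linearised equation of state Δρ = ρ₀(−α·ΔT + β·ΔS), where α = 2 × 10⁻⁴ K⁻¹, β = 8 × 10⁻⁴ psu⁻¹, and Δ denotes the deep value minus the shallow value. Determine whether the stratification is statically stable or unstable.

stable

ΔT = 1.7 − 1.3 = +0.4 K and ΔS = 32.88 − 30.96 = +1.92 psu (deep − shallow).
−αΔT = -8.00 × 10⁻⁵; βΔS = 1.536 × 10⁻³; sum Δρ/ρ₀ = 1.456 × 10⁻³.
Δρ/ρ₀ > 0, so Δρ > 0: deeper water is denser → statically stable.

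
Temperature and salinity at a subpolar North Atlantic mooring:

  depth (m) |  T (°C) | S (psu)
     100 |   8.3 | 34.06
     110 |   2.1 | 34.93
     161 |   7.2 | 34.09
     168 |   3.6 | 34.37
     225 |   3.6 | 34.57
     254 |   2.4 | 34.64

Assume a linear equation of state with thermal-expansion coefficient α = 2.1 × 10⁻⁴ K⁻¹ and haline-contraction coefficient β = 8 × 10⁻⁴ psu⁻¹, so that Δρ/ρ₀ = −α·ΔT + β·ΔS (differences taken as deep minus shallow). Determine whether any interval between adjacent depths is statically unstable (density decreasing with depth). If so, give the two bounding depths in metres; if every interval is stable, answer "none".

Evaluate Δρ/ρ₀ = −αΔT + βΔS across each adjacent pair:
  100–110 m: −αΔT+βΔS = −(2.1 × 10⁻⁴)(-6.2)+(8 × 10⁻⁴)(+0.87) = 2.0 × 10⁻³ → stable
  110–161 m: −αΔT+βΔS = −(2.1 × 10⁻⁴)(+5.1)+(8 × 10⁻⁴)(-0.84) = -1.7 × 10⁻³ → UNSTABLE
  161–168 m: −αΔT+βΔS = −(2.1 × 10⁻⁴)(-3.6)+(8 × 10⁻⁴)(+0.28) = 9.8 × 10⁻⁴ → stable
  168–225 m: −αΔT+βΔS = −(2.1 × 10⁻⁴)(+0.0)+(8 × 10⁻⁴)(+0.20) = 1.6 × 10⁻⁴ → stable
  225–254 m: −αΔT+βΔS = −(2.1 × 10⁻⁴)(-1.2)+(8 × 10⁻⁴)(+0.07) = 3.1 × 10⁻⁴ → stable
The 110–161 m interval has Δρ < 0: lighter water underlies denser water.

110–161 m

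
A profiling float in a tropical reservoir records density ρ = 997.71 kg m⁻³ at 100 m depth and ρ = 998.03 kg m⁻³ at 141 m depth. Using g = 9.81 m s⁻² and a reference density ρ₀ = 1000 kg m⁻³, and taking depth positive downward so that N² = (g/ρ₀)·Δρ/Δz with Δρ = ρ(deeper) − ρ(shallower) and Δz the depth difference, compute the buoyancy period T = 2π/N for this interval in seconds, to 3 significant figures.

718 s

Δρ = 998.03 − 997.71 = 0.32 kg m⁻³ over Δz = 141 − 100 = 41 m.
N² = (9.81/1000) × (0.32/41) = 7.6566 × 10⁻⁵ s⁻².
N = √(7.6566 × 10⁻⁵) = 8.7502 × 10⁻³ rad s⁻¹, so T = 2π/N = 718.06 s ≈ 718 s.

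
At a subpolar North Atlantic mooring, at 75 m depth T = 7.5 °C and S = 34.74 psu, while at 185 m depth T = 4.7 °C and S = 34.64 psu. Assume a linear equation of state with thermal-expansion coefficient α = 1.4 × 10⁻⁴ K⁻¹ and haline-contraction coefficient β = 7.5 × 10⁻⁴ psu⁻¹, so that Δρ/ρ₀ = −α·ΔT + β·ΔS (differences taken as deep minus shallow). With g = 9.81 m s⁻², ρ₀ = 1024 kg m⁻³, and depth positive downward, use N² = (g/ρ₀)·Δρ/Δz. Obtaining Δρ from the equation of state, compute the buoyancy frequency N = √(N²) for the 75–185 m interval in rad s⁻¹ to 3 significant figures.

5.32 × 10⁻³ rad s⁻¹

ΔT = -2.8 K, ΔS = -0.10 psu (deep − shallow).
Δρ/ρ₀ = −αΔT + βΔS = 3.92 × 10⁻⁴ − 7.50 × 10⁻⁵ = 3.17 × 10⁻⁴, so Δρ ≈ 0.3246 kg m⁻³.
N² = (g/ρ₀)·Δρ/Δz = g·(Δρ/ρ₀)/Δz = 9.81 × 3.17 × 10⁻⁴ / 110 = 2.8271 × 10⁻⁵ s⁻².
N = √(2.8271 × 10⁻⁵) = 5.3170 × 10⁻³ rad s⁻¹ ≈ 5.32 × 10⁻³ rad s⁻¹.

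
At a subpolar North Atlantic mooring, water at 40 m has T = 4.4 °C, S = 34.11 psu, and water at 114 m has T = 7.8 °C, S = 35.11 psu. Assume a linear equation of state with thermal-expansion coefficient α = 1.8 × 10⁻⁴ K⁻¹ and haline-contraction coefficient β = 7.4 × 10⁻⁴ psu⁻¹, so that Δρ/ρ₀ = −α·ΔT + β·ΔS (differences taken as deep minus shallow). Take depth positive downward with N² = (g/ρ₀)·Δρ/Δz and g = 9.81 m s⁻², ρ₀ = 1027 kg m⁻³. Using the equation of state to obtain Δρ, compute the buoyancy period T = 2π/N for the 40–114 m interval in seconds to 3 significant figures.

1.53 × 10³ s

ΔT = +3.4 K, ΔS = +1.00 psu (deep − shallow).
Δρ/ρ₀ = −αΔT + βΔS = -6.12 × 10⁻⁴ + 7.40 × 10⁻⁴ = 1.28 × 10⁻⁴, so Δρ ≈ 0.1315 kg m⁻³.
N² = (g/ρ₀)·Δρ/Δz = g·(Δρ/ρ₀)/Δz = 9.81 × 1.28 × 10⁻⁴ / 74 = 1.6969 × 10⁻⁵ s⁻².
N = √(1.6969 × 10⁻⁵) = 4.1193 × 10⁻³ rad s⁻¹ → T = 2π/N = 1.5253 × 10³ s ≈ 1.53 × 10³ s.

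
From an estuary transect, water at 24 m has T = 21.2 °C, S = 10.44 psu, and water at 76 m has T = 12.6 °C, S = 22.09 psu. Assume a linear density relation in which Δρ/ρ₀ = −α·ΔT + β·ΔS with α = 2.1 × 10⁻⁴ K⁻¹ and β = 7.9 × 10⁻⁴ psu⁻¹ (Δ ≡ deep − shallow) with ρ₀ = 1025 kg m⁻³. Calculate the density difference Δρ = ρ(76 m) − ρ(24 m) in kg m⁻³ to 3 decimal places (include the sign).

+11.285 kg m⁻³

ΔT = -8.6 K, ΔS = +11.65 psu (deep − shallow).
Δρ/ρ₀ = −(2.1 × 10⁻⁴)(-8.6) + (7.9 × 10⁻⁴)(+11.65) = 0.0110095.
Δρ = 1025 × (0.0110095) = +11.285 kg m⁻³.
Positive Δρ: denser below, stable.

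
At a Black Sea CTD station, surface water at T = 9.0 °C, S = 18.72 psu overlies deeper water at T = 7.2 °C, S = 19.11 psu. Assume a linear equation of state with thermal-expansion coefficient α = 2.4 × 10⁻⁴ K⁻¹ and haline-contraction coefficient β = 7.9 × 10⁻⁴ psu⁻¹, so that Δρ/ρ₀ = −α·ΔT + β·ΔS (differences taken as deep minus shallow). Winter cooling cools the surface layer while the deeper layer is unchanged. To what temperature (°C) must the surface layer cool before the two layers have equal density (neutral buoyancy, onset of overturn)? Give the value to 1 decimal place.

Neutral buoyancy requires Δρ = 0, i.e. −α(T_deep − T_surf′) + β(S_deep − S_surf) = 0.
T_surf′ = T_deep − (β/α)·ΔS = 7.2 − (7.9 × 10⁻⁴/2.4 × 10⁻⁴)·(+0.39) = 5.916 °C.
Cooling required: 9.0 − (5.916) = 3.084 °C.

5.9 °C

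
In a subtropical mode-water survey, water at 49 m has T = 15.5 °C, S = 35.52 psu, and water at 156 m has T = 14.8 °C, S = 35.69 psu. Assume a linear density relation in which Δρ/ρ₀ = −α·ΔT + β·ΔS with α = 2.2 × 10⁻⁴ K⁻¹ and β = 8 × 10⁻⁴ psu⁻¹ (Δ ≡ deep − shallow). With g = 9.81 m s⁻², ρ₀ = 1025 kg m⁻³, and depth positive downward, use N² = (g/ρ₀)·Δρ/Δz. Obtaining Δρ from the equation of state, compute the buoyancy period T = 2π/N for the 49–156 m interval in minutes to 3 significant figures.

20.3 min

ΔT = -0.7 K, ΔS = +0.17 psu (deep − shallow).
Δρ/ρ₀ = −αΔT + βΔS = 1.54 × 10⁻⁴ + 1.36 × 10⁻⁴ = 2.90 × 10⁻⁴, so Δρ ≈ 0.2973 kg m⁻³.
N² = (g/ρ₀)·Δρ/Δz = g·(Δρ/ρ₀)/Δz = 9.81 × 2.90 × 10⁻⁴ / 107 = 2.6588 × 10⁻⁵ s⁻².
N = √(2.6588 × 10⁻⁵) = 5.1564 × 10⁻³ rad s⁻¹ → T = 2π/N = 1.2185 × 10³ s = 20.308 min ≈ 20.3 min.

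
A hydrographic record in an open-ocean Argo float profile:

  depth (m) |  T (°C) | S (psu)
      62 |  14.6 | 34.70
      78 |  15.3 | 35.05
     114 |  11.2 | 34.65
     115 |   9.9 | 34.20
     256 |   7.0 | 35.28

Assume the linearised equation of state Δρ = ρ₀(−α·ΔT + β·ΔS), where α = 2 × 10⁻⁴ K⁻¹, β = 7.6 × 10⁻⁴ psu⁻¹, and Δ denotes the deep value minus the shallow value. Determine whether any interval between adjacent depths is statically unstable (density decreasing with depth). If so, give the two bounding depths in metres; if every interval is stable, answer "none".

Evaluate Δρ/ρ₀ = −αΔT + βΔS across each adjacent pair:
  62–78 m: −αΔT+βΔS = −(2 × 10⁻⁴)(+0.7)+(7.6 × 10⁻⁴)(+0.35) = 1.3 × 10⁻⁴ → stable
  78–114 m: −αΔT+βΔS = −(2 × 10⁻⁴)(-4.1)+(7.6 × 10⁻⁴)(-0.40) = 5.2 × 10⁻⁴ → stable
  114–115 m: −αΔT+βΔS = −(2 × 10⁻⁴)(-1.3)+(7.6 × 10⁻⁴)(-0.45) = -8.2 × 10⁻⁵ → UNSTABLE
  115–256 m: −αΔT+βΔS = −(2 × 10⁻⁴)(-2.9)+(7.6 × 10⁻⁴)(+1.08) = 1.4 × 10⁻³ → stable
The 114–115 m interval has Δρ < 0: lighter water underlies denser water.

114–115 m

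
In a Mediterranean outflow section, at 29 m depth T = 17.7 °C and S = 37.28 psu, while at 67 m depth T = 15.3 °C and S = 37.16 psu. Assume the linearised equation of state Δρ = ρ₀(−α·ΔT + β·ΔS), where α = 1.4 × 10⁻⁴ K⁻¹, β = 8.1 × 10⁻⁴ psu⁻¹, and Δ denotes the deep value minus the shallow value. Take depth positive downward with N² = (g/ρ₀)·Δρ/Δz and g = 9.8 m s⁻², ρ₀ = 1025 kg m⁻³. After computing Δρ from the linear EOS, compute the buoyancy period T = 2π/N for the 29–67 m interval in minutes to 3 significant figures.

13.3 min

ΔT = -2.4 K, ΔS = -0.12 psu (deep − shallow).
Δρ/ρ₀ = −αΔT + βΔS = 3.36 × 10⁻⁴ − 9.72 × 10⁻⁵ = 2.388 × 10⁻⁴, so Δρ ≈ 0.2448 kg m⁻³.
N² = (g/ρ₀)·Δρ/Δz = g·(Δρ/ρ₀)/Δz = 9.8 × 2.388 × 10⁻⁴ / 38 = 6.1585 × 10⁻⁵ s⁻².
N = √(6.1585 × 10⁻⁵) = 7.8476 × 10⁻³ rad s⁻¹ → T = 2π/N = 800.65 s = 13.344 min ≈ 13.3 min.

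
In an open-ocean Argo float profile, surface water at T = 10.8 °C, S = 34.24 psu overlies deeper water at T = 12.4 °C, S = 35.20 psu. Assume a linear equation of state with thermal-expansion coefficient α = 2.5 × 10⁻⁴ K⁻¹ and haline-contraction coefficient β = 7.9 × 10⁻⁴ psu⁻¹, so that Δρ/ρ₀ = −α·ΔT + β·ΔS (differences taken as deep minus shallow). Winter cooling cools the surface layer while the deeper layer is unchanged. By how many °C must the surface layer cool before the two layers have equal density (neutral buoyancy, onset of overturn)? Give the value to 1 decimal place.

1.4 °C

Neutral buoyancy requires Δρ = 0, i.e. −α(T_deep − T_surf′) + β(S_deep − S_surf) = 0.
T_surf′ = T_deep − (β/α)·ΔS = 12.4 − (7.9 × 10⁻⁴/2.5 × 10⁻⁴)·(+0.96) = 9.366 °C.
Cooling required: 10.8 − (9.366) = 1.434 °C.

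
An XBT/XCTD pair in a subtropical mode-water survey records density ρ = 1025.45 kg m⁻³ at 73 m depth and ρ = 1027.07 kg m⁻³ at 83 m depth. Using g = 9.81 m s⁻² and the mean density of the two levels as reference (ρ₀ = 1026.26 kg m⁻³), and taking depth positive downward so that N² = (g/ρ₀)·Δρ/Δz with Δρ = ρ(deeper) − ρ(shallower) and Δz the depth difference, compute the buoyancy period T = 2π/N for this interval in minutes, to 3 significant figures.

Δρ = 1027.07 − 1025.45 = 1.62 kg m⁻³ over Δz = 83 − 73 = 10 m.
N² = (9.81/1026.26) × (1.62/10) = 1.5486 × 10⁻³ s⁻².
N = √(1.5486 × 10⁻³) = 0.039352 rad s⁻¹, so T = 2π/N = 159.67 s = 2.6612 min ≈ 2.66 min.
A positive N² confirms static stability across the interval.

2.66 min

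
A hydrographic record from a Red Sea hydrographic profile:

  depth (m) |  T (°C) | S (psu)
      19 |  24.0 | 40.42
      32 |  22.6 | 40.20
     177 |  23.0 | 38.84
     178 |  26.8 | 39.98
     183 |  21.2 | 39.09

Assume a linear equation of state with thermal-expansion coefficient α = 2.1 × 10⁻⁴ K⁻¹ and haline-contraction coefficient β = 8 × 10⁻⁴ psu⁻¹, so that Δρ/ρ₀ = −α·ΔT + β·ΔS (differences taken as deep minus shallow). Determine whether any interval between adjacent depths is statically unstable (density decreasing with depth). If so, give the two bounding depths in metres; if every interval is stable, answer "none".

Evaluate Δρ/ρ₀ = −αΔT + βΔS across each adjacent pair:
  19–32 m: −αΔT+βΔS = −(2.1 × 10⁻⁴)(-1.4)+(8 × 10⁻⁴)(-0.22) = 1.2 × 10⁻⁴ → stable
  32–177 m: −αΔT+βΔS = −(2.1 × 10⁻⁴)(+0.4)+(8 × 10⁻⁴)(-1.36) = -1.2 × 10⁻³ → UNSTABLE
  177–178 m: −αΔT+βΔS = −(2.1 × 10⁻⁴)(+3.8)+(8 × 10⁻⁴)(+1.14) = 1.1 × 10⁻⁴ → stable
  178–183 m: −αΔT+βΔS = −(2.1 × 10⁻⁴)(-5.6)+(8 × 10⁻⁴)(-0.89) = 4.6 × 10⁻⁴ → stable
The 32–177 m interval has Δρ < 0: lighter water underlies denser water.

32–177 m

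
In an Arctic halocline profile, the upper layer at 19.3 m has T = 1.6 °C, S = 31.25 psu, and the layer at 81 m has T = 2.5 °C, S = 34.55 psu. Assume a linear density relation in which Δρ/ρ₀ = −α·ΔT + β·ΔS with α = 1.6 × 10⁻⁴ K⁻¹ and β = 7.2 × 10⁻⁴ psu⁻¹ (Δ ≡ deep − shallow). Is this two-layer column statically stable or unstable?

ΔT = 2.5 − 1.6 = +0.9 K and ΔS = 34.55 − 31.25 = +3.30 psu (deep − shallow).
−αΔT = -1.44 × 10⁻⁴; βΔS = 2.376 × 10⁻³; sum Δρ/ρ₀ = 2.232 × 10⁻³.
Δρ/ρ₀ > 0, so Δρ > 0: deeper water is denser → statically stable.

stable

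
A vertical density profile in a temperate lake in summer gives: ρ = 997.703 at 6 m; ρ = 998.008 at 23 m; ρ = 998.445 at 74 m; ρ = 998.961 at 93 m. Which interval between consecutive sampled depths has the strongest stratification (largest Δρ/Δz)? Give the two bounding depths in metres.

74–93 m

Compute the density gradient over each adjacent pair:
  6–23 m: Δρ/Δz = 0.305/17 = 0.018 kg m⁻⁴
  23–74 m: Δρ/Δz = 0.437/51 = 8.6 × 10⁻³ kg m⁻⁴
  74–93 m: Δρ/Δz = 0.516/19 = 0.027 kg m⁻⁴
The largest gradient is in the 74–93 m interval — the pycnocline.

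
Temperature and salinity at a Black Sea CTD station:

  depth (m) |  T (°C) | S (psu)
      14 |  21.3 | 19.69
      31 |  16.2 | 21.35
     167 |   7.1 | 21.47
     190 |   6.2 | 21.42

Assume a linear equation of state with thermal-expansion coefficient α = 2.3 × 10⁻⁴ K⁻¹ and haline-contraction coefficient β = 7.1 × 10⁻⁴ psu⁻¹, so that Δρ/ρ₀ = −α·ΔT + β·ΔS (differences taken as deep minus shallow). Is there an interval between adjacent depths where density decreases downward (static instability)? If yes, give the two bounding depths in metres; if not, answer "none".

Evaluate Δρ/ρ₀ = −αΔT + βΔS across each adjacent pair:
  14–31 m: −αΔT+βΔS = −(2.3 × 10⁻⁴)(-5.1)+(7.1 × 10⁻⁴)(+1.66) = 2.4 × 10⁻³ → stable
  31–167 m: −αΔT+βΔS = −(2.3 × 10⁻⁴)(-9.1)+(7.1 × 10⁻⁴)(+0.12) = 2.2 × 10⁻³ → stable
  167–190 m: −αΔT+βΔS = −(2.3 × 10⁻⁴)(-0.9)+(7.1 × 10⁻⁴)(-0.05) = 1.7 × 10⁻⁴ → stable
Every interval has Δρ > 0: the column is stably stratified throughout.

none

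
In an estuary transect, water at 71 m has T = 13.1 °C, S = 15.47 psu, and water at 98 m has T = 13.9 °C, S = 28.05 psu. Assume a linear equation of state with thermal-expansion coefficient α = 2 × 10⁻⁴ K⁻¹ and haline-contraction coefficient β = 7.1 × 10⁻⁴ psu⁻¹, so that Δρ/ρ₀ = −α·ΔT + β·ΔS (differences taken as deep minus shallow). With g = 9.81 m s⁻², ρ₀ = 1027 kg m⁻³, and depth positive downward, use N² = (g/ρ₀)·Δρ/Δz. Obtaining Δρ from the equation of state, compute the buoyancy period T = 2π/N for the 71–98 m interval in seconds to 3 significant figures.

111 s

ΔT = +0.8 K, ΔS = +12.58 psu (deep − shallow).
Δρ/ρ₀ = −αΔT + βΔS = -1.60 × 10⁻⁴ + 8.9318 × 10⁻³ = 8.7718 × 10⁻³, so Δρ ≈ 9.009 kg m⁻³.
N² = (g/ρ₀)·Δρ/Δz = g·(Δρ/ρ₀)/Δz = 9.81 × 8.7718 × 10⁻³ / 27 = 3.1871 × 10⁻³ s⁻².
N = √(3.1871 × 10⁻³) = 0.056454 rad s⁻¹ → T = 2π/N = 111.30 s ≈ 111 s.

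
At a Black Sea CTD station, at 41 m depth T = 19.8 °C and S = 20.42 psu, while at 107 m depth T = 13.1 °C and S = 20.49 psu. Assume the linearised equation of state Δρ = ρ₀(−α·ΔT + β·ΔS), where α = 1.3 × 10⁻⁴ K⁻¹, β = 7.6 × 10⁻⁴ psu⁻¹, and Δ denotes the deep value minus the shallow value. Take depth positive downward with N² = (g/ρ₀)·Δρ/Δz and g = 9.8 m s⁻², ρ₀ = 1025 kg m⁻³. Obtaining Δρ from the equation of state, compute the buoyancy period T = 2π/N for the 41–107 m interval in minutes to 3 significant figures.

8.94 min

ΔT = -6.7 K, ΔS = +0.07 psu (deep − shallow).
Δρ/ρ₀ = −αΔT + βΔS = 8.71 × 10⁻⁴ + 5.32 × 10⁻⁵ = 9.242 × 10⁻⁴, so Δρ ≈ 0.9473 kg m⁻³.
N² = (g/ρ₀)·Δρ/Δz = g·(Δρ/ρ₀)/Δz = 9.8 × 9.242 × 10⁻⁴ / 66 = 1.3723 × 10⁻⁴ s⁻².
N = √(1.3723 × 10⁻⁴) = 0.011715 rad s⁻¹ → T = 2π/N = 536.34 s = 8.9390 min ≈ 8.94 min.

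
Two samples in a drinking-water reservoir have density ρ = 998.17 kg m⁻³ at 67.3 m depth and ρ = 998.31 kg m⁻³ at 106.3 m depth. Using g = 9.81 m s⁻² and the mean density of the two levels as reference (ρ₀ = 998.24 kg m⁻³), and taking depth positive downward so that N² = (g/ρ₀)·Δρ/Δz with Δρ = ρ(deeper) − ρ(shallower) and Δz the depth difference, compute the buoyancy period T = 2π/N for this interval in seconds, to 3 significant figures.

Δρ = 998.31 − 998.17 = 0.14 kg m⁻³ over Δz = 106.3 − 67.3 = 39 m.
N² = (9.81/998.24) × (0.14/39) = 3.5277 × 10⁻⁵ s⁻².
N = √(3.5277 × 10⁻⁵) = 5.9394 × 10⁻³ rad s⁻¹, so T = 2π/N = 1.0579 × 10³ s ≈ 1.06 × 10³ s.
N² > 0, so the interval is statically stable.

1.06 × 10³ s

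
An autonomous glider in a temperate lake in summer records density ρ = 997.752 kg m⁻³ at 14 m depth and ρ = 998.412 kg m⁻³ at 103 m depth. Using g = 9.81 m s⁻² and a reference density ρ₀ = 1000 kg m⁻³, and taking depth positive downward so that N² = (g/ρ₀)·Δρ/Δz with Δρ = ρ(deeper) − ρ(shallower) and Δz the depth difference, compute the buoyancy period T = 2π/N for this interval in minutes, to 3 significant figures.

12.3 min

Δρ = 998.412 − 997.752 = 0.660 kg m⁻³ over Δz = 103 − 14 = 89 m.
N² = (9.81/1000) × (0.660/89) = 7.2748 × 10⁻⁵ s⁻².
N = √(7.2748 × 10⁻⁵) = 8.5292 × 10⁻³ rad s⁻¹, so T = 2π/N = 736.67 s = 12.278 min ≈ 12.3 min.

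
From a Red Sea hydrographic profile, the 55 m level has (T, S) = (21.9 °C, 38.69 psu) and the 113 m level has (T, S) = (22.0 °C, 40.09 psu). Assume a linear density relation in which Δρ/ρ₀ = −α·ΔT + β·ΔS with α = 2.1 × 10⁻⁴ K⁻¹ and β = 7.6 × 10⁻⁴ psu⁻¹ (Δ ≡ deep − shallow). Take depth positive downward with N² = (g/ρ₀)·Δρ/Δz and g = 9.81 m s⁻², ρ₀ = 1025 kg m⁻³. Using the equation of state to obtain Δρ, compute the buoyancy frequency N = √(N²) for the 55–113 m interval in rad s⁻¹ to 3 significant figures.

0.0133 rad s⁻¹

ΔT = +0.1 K, ΔS = +1.40 psu (deep − shallow).
Δρ/ρ₀ = −αΔT + βΔS = -2.10 × 10⁻⁵ + 1.064 × 10⁻³ = 1.043 × 10⁻³, so Δρ ≈ 1.069 kg m⁻³.
N² = (g/ρ₀)·Δρ/Δz = g·(Δρ/ρ₀)/Δz = 9.81 × 1.043 × 10⁻³ / 58 = 1.7641 × 10⁻⁴ s⁻².
N = √(1.7641 × 10⁻⁴) = 0.013282 rad s⁻¹ ≈ 0.0133 rad s⁻¹.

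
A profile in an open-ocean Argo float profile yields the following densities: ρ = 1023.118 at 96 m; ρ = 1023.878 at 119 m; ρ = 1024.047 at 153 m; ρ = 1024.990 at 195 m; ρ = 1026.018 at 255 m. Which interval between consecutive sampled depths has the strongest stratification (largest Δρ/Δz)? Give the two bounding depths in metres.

96–119 m

Compute the density gradient over each adjacent pair:
  96–119 m: Δρ/Δz = 0.760/23 = 0.033 kg m⁻⁴
  119–153 m: Δρ/Δz = 0.169/34 = 5.0 × 10⁻³ kg m⁻⁴
  153–195 m: Δρ/Δz = 0.943/42 = 0.022 kg m⁻⁴
  195–255 m: Δρ/Δz = 1.028/60 = 0.017 kg m⁻⁴
The largest gradient is in the 96–119 m interval — the pycnocline.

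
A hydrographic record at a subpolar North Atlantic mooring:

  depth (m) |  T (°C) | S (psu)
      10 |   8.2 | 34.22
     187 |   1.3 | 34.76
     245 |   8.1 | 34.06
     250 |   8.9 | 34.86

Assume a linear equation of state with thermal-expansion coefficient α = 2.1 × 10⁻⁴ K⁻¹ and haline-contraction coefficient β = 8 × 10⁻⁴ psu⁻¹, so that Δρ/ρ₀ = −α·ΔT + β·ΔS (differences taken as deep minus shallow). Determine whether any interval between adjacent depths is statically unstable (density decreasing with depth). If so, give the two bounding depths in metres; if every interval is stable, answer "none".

187–245 m

Evaluate Δρ/ρ₀ = −αΔT + βΔS across each adjacent pair:
  10–187 m: −αΔT+βΔS = −(2.1 × 10⁻⁴)(-6.9)+(8 × 10⁻⁴)(+0.54) = 1.9 × 10⁻³ → stable
  187–245 m: −αΔT+βΔS = −(2.1 × 10⁻⁴)(+6.8)+(8 × 10⁻⁴)(-0.70) = -2.0 × 10⁻³ → UNSTABLE
  245–250 m: −αΔT+βΔS = −(2.1 × 10⁻⁴)(+0.8)+(8 × 10⁻⁴)(+0.80) = 4.7 × 10⁻⁴ → stable
The 187–245 m interval has Δρ < 0: lighter water underlies denser water.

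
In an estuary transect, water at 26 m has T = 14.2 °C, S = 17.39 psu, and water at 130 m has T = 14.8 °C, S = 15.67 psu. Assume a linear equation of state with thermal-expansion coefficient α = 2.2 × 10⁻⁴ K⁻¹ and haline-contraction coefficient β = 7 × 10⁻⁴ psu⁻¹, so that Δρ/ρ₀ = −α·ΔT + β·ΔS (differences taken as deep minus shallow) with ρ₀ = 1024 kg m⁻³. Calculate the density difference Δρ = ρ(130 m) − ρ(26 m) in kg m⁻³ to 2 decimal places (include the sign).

-1.37 kg m⁻³

ΔT = +0.6 K, ΔS = -1.72 psu (deep − shallow).
Δρ/ρ₀ = −(2.2 × 10⁻⁴)(+0.6) + (7 × 10⁻⁴)(-1.72) = -1.336 × 10⁻³.
Δρ = 1024 × (-1.336 × 10⁻³) = -1.37 kg m⁻³.
Negative Δρ: lighter below, statically unstable.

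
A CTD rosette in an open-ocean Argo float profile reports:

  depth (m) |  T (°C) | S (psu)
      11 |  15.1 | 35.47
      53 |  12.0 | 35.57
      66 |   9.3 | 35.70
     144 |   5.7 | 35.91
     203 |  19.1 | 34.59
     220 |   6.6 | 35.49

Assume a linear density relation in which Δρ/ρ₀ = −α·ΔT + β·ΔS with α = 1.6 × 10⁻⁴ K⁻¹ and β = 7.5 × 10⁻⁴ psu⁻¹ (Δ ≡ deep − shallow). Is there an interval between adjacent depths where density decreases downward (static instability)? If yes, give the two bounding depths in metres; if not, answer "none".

144–203 m

Evaluate Δρ/ρ₀ = −αΔT + βΔS across each adjacent pair:
  11–53 m: −αΔT+βΔS = −(1.6 × 10⁻⁴)(-3.1)+(7.5 × 10⁻⁴)(+0.10) = 5.7 × 10⁻⁴ → stable
  53–66 m: −αΔT+βΔS = −(1.6 × 10⁻⁴)(-2.7)+(7.5 × 10⁻⁴)(+0.13) = 5.3 × 10⁻⁴ → stable
  66–144 m: −αΔT+βΔS = −(1.6 × 10⁻⁴)(-3.6)+(7.5 × 10⁻⁴)(+0.21) = 7.3 × 10⁻⁴ → stable
  144–203 m: −αΔT+βΔS = −(1.6 × 10⁻⁴)(+13.4)+(7.5 × 10⁻⁴)(-1.32) = -3.1 × 10⁻³ → UNSTABLE
  203–220 m: −αΔT+βΔS = −(1.6 × 10⁻⁴)(-12.5)+(7.5 × 10⁻⁴)(+0.90) = 2.7 × 10⁻³ → stable
The 144–203 m interval has Δρ < 0: lighter water underlies denser water.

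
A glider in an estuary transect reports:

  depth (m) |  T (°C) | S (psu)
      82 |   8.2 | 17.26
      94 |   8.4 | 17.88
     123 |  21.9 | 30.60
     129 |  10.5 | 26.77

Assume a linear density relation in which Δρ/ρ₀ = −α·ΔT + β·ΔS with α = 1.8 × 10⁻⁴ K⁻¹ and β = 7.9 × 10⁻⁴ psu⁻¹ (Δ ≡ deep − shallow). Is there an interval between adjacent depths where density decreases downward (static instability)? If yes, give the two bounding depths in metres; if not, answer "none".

123–129 m

Evaluate Δρ/ρ₀ = −αΔT + βΔS across each adjacent pair:
  82–94 m: −αΔT+βΔS = −(1.8 × 10⁻⁴)(+0.2)+(7.9 × 10⁻⁴)(+0.62) = 4.5 × 10⁻⁴ → stable
  94–123 m: −αΔT+βΔS = −(1.8 × 10⁻⁴)(+13.5)+(7.9 × 10⁻⁴)(+12.72) = 7.6 × 10⁻³ → stable
  123–129 m: −αΔT+βΔS = −(1.8 × 10⁻⁴)(-11.4)+(7.9 × 10⁻⁴)(-3.83) = -9.7 × 10⁻⁴ → UNSTABLE
The 123–129 m interval has Δρ < 0: lighter water underlies denser water.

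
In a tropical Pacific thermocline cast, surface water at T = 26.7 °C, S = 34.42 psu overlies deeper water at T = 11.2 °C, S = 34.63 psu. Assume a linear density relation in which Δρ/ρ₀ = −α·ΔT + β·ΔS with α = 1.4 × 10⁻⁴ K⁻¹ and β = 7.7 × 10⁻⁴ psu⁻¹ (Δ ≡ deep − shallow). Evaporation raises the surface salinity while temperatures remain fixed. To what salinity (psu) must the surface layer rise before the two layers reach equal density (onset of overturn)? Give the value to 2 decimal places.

Neutral buoyancy requires −α(T_deep − T_surf) + β(S_deep − S_surf′) = 0.
S_surf′ = S_deep − (α/β)·ΔT = 34.63 − (1.4 × 10⁻⁴/7.7 × 10⁻⁴)·(-15.5) = 37.4482 psu.
Increase required: 37.4482 − 34.42 = 3.0282 psu.

37.45 psu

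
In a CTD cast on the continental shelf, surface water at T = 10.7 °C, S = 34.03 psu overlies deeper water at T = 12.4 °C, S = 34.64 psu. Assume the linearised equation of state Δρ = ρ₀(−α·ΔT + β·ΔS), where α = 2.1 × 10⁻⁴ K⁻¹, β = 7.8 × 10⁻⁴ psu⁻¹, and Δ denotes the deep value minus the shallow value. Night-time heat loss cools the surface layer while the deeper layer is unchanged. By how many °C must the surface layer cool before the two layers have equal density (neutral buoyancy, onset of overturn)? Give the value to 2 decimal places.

0.57 °C

Neutral buoyancy requires Δρ = 0, i.e. −α(T_deep − T_surf′) + β(S_deep − S_surf) = 0.
T_surf′ = T_deep − (β/α)·ΔS = 12.4 − (7.8 × 10⁻⁴/2.1 × 10⁻⁴)·(+0.61) = 10.1343 °C.
Cooling required: 10.7 − (10.1343) = 0.5657 °C.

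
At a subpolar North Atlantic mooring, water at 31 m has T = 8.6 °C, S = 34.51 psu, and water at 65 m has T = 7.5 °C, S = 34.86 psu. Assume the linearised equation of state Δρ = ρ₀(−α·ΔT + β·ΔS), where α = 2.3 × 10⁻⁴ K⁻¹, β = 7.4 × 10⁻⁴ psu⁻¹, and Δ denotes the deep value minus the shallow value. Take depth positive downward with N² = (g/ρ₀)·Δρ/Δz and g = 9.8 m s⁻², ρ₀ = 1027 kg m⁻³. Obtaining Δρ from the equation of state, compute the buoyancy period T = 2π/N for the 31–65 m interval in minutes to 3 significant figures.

8.62 min

ΔT = -1.1 K, ΔS = +0.35 psu (deep − shallow).
Δρ/ρ₀ = −αΔT + βΔS = 2.53 × 10⁻⁴ + 2.59 × 10⁻⁴ = 5.12 × 10⁻⁴, so Δρ ≈ 0.5258 kg m⁻³.
N² = (g/ρ₀)·Δρ/Δz = g·(Δρ/ρ₀)/Δz = 9.8 × 5.12 × 10⁻⁴ / 34 = 1.4758 × 10⁻⁴ s⁻².
N = √(1.4758 × 10⁻⁴) = 0.012148 rad s⁻¹ → T = 2π/N = 517.22 s = 8.6203 min ≈ 8.62 min.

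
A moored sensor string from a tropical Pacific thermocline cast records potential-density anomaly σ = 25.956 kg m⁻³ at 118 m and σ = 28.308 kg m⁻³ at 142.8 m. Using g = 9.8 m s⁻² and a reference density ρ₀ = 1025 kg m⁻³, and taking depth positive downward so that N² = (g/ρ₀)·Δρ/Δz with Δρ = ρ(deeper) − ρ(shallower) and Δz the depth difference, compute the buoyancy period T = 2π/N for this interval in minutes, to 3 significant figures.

Δρ = 1028.308 − 1025.956 = 2.352 kg m⁻³ over Δz = 142.8 − 118 = 24.8 m.
N² = (9.8/1025) × (2.352/24.8) = 9.0675 × 10⁻⁴ s⁻².
N = √(9.0675 × 10⁻⁴) = 0.030112 rad s⁻¹, so T = 2π/N = 208.66 s = 3.4777 min ≈ 3.48 min.

3.48 min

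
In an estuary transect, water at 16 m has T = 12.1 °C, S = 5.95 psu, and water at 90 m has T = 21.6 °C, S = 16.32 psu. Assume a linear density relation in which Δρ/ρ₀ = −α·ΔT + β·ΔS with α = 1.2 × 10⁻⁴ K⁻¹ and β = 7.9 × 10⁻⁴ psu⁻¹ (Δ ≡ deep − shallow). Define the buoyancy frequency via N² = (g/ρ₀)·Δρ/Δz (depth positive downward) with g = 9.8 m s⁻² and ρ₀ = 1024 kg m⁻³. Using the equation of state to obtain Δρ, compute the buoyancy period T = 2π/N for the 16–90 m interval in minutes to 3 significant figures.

3.43 min

ΔT = +9.5 K, ΔS = +10.37 psu (deep − shallow).
Δρ/ρ₀ = −αΔT + βΔS = -1.14 × 10⁻³ + 8.1923 × 10⁻³ = 7.0523 × 10⁻³, so Δρ ≈ 7.222 kg m⁻³.
N² = (g/ρ₀)·Δρ/Δz = g·(Δρ/ρ₀)/Δz = 9.8 × 7.0523 × 10⁻³ / 74 = 9.3395 × 10⁻⁴ s⁻².
N = √(9.3395 × 10⁻⁴) = 0.030561 rad s⁻¹ → T = 2π/N = 205.59 s = 3.4265 min ≈ 3.43 min.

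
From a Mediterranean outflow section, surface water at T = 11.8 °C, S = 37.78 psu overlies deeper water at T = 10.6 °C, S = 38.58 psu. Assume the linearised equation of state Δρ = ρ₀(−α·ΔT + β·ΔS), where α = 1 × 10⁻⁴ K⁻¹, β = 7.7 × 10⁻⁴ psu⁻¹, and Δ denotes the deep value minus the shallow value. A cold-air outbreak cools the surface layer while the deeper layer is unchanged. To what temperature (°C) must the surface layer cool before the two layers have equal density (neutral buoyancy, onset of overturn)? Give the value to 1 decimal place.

4.4 °C

Neutral buoyancy requires Δρ = 0, i.e. −α(T_deep − T_surf′) + β(S_deep − S_surf) = 0.
T_surf′ = T_deep − (β/α)·ΔS = 10.6 − (7.7 × 10⁻⁴/1 × 10⁻⁴)·(+0.80) = 4.440 °C.
Cooling required: 11.8 − (4.440) = 7.360 °C.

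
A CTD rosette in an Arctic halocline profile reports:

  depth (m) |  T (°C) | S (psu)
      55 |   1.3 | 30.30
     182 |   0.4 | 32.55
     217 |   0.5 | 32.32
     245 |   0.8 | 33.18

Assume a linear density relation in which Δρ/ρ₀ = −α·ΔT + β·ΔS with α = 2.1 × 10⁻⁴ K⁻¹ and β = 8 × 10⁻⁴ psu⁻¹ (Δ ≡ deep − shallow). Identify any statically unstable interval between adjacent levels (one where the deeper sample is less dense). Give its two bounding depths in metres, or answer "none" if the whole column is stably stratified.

182–217 m

Evaluate Δρ/ρ₀ = −αΔT + βΔS across each adjacent pair:
  55–182 m: −αΔT+βΔS = −(2.1 × 10⁻⁴)(-0.9)+(8 × 10⁻⁴)(+2.25) = 2.0 × 10⁻³ → stable
  182–217 m: −αΔT+βΔS = −(2.1 × 10⁻⁴)(+0.1)+(8 × 10⁻⁴)(-0.23) = -2.1 × 10⁻⁴ → UNSTABLE
  217–245 m: −αΔT+βΔS = −(2.1 × 10⁻⁴)(+0.3)+(8 × 10⁻⁴)(+0.86) = 6.3 × 10⁻⁴ → stable
The 182–217 m interval has Δρ < 0: lighter water underlies denser water.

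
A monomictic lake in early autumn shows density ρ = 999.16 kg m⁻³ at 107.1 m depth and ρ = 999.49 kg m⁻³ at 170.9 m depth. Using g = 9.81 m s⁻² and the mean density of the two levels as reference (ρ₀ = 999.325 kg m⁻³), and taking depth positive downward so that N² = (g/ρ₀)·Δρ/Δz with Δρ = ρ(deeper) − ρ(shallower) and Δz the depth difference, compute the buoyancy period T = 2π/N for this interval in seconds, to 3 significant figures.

882 s

Δρ = 999.49 − 999.16 = 0.33 kg m⁻³ over Δz = 170.9 − 107.1 = 63.8 m.
N² = (9.81/999.325) × (0.33/63.8) = 5.0776 × 10⁻⁵ s⁻².
N = √(5.0776 × 10⁻⁵) = 7.1257 × 10⁻³ rad s⁻¹, so T = 2π/N = 881.76 s ≈ 882 s.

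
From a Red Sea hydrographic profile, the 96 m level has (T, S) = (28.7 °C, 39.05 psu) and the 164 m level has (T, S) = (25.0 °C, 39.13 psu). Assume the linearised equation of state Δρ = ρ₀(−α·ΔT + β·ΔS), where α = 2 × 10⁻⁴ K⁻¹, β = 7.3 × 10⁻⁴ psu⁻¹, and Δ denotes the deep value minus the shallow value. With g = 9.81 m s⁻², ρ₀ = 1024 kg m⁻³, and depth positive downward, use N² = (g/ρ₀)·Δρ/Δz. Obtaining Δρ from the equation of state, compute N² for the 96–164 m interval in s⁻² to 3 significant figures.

1.15 × 10⁻⁴ s⁻²

ΔT = -3.7 K, ΔS = +0.08 psu (deep − shallow).
Δρ/ρ₀ = −αΔT + βΔS = 7.40 × 10⁻⁴ + 5.84 × 10⁻⁵ = 7.984 × 10⁻⁴, so Δρ ≈ 0.8176 kg m⁻³.
N² = (g/ρ₀)·Δρ/Δz = g·(Δρ/ρ₀)/Δz = 9.81 × 7.984 × 10⁻⁴ / 68 = 1.1518 × 10⁻⁴ s⁻² ≈ 1.15 × 10⁻⁴ s⁻².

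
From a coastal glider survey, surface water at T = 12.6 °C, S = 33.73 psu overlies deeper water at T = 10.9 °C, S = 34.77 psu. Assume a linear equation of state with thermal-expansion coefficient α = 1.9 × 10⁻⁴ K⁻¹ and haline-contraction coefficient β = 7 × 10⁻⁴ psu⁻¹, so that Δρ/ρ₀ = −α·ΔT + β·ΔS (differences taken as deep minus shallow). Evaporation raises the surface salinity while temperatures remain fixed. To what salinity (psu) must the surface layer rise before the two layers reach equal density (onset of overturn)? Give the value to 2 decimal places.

Neutral buoyancy requires −α(T_deep − T_surf) + β(S_deep − S_surf′) = 0.
S_surf′ = S_deep − (α/β)·ΔT = 34.77 − (1.9 × 10⁻⁴/7 × 10⁻⁴)·(-1.7) = 35.2314 psu.
Increase required: 35.2314 − 33.73 = 1.5014 psu.

35.23 psu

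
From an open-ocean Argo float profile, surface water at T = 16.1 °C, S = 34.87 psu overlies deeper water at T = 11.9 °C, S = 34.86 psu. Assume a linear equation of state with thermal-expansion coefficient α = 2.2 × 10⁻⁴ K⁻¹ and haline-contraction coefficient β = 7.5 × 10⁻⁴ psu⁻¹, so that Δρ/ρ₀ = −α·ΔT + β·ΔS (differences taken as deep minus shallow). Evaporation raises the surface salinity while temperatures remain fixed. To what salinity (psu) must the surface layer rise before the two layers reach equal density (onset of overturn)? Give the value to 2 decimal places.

36.09 psu

Neutral buoyancy requires −α(T_deep − T_surf) + β(S_deep − S_surf′) = 0.
S_surf′ = S_deep − (α/β)·ΔT = 34.86 − (2.2 × 10⁻⁴/7.5 × 10⁻⁴)·(-4.2) = 36.0920 psu.
Increase required: 36.0920 − 34.87 = 1.2220 psu.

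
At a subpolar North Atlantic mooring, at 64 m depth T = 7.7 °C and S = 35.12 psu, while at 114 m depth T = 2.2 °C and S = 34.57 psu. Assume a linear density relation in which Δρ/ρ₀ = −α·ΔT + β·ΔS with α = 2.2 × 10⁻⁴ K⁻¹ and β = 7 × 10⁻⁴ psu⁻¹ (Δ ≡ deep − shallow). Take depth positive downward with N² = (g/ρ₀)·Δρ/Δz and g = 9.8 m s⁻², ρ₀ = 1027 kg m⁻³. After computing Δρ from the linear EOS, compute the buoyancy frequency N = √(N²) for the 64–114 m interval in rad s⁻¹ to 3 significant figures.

ΔT = -5.5 K, ΔS = -0.55 psu (deep − shallow).
Δρ/ρ₀ = −αΔT + βΔS = 1.21 × 10⁻³ − 3.85 × 10⁻⁴ = 8.25 × 10⁻⁴, so Δρ ≈ 0.8473 kg m⁻³.
N² = (g/ρ₀)·Δρ/Δz = g·(Δρ/ρ₀)/Δz = 9.8 × 8.25 × 10⁻⁴ / 50 = 1.6170 × 10⁻⁴ s⁻².
N = √(1.6170 × 10⁻⁴) = 0.012716 rad s⁻¹ ≈ 0.0127 rad s⁻¹.

0.0127 rad s⁻¹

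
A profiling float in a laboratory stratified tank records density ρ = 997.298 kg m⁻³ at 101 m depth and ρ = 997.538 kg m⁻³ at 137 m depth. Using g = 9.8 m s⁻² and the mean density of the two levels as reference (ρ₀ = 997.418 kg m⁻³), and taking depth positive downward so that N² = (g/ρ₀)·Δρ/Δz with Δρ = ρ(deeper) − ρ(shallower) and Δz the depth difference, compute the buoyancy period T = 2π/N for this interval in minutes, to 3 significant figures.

Δρ = 997.538 − 997.298 = 0.240 kg m⁻³ over Δz = 137 − 101 = 36 m.
N² = (9.8/997.418) × (0.240/36) = 6.5502 × 10⁻⁵ s⁻².
N = √(6.5502 × 10⁻⁵) = 8.0933 × 10⁻³ rad s⁻¹, so T = 2π/N = 776.34 s = 12.939 min ≈ 12.9 min.

12.9 min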